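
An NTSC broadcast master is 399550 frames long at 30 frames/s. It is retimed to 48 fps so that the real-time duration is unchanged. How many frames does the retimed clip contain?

639280 frames

Target frames = source frames × (target rate / source rate) = 399550 × (48)/(30) = 399550 × 8/5 = 639280.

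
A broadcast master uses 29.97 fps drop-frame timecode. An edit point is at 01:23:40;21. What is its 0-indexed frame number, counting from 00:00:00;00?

Complete 10-minute blocks: 8, each 17982 frames → 143856.
Remaining 3 whole minutes in the current block: 1800 + 2 × 1798 = 5396 frames.
Within the current minute: 40 × 30 + 21 − 2 = 1219 (labels ;00/;01 skipped at this minute). Total = 143856 + 5396 + 1219 = 150471.

150471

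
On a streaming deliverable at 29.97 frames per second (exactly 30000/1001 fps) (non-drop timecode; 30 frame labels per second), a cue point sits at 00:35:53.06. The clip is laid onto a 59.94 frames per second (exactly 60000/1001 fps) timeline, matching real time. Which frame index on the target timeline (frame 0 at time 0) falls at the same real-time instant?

frame 129192

Source frame index: (0×3600 + 35×60 + 53) × 30 + 6 = 64596.
Real time: 64596 / (30000/1001) = 5388383/2500 s.
Target frame: (5388383/2500) × (60000/1001) = 129192.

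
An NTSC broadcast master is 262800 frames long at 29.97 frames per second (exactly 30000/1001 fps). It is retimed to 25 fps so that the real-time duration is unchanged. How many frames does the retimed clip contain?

Target frames = source frames × (target rate / source rate) = 262800 × (25)/(30000/1001) = 262800 × 1001/1200 = 219219.

219219 frames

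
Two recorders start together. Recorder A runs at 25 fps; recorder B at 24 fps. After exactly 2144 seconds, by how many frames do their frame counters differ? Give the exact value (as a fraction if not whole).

2144 frames

A emits 25 × 2144 = 53600 frames; B emits 24 × 2144 = 51456.
Difference = 2144 frames; B is behind A.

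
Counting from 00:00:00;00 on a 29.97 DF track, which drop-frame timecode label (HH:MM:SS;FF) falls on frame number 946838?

08:46:32;26

Ten DF minutes hold 17982 frames, so frame 946838 lies in block 52 (frames 935064–953045) with 11774 frames into that block.
The block's first minute is 1800 frames and the rest 1798 each; 11774 frames reaches minute 6, so 52 × 18 + 6 × 2 = 948 labels have been skipped so far.
Adding those back, label number 946838 + 948 = 947786 at 30 labels/s is 31592 s + 26 f = 8 h 46 min 32 s frame 26, i.e. 08:46:32;26.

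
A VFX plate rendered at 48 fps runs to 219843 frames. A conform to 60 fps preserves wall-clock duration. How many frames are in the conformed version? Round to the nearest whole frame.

Frames at target rate = 219843 × (60) / (48) = 1099215/4 ≈ 274803.750.
Nearest whole frame: 274804.

274804 frames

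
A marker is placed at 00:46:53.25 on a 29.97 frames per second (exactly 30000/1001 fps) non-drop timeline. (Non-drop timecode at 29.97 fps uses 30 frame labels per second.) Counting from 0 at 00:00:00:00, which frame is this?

frame 84415

Total seconds to the label: (0 × 3600 + 46 × 60 + 53) = 2813.
Frame index = 2813 × 30 + 25 = 84415.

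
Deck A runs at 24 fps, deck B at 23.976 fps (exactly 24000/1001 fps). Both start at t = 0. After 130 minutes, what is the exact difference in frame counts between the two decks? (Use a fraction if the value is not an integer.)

14400/77 frames

130 min = 7800 s.
A emits 24 × 7800 = 187200 frames; B emits 24000/1001 × 7800 = 14400000/77.
Difference = 14400/77 frames (≈ 187.0130); B is behind A.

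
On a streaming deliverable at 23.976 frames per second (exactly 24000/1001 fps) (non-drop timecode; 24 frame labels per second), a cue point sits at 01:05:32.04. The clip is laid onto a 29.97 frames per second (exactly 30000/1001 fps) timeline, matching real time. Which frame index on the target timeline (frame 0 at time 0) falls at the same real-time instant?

Source frame index: (1×3600 + 5×60 + 32) × 24 + 4 = 94372.
Real time: 94372 / (24000/1001) = 23616593/6000 s.
Target frame: (23616593/6000) × (30000/1001) = 117965.

frame 117965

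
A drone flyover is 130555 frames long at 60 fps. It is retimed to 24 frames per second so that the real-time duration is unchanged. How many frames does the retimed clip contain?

Target frames = source frames × (target rate / source rate) = 130555 × (24)/(60) = 130555 × 2/5 = 52222.

52222 frames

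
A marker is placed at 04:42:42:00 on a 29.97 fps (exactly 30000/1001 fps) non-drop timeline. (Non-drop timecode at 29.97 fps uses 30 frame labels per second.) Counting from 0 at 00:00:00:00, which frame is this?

Total seconds to the label: (4 × 3600 + 42 × 60 + 42) = 16962.
Frame index = 16962 × 30 + 0 = 508860.

508860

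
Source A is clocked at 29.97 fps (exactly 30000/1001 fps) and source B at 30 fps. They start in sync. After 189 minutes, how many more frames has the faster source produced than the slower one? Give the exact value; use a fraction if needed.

48600/143 frames

189 min = 11340 s.
A emits 30000/1001 × 11340 = 48600000/143 frames; B emits 30 × 11340 = 340200.
Difference = 48600/143 frames (≈ 339.8601); B is ahead of A.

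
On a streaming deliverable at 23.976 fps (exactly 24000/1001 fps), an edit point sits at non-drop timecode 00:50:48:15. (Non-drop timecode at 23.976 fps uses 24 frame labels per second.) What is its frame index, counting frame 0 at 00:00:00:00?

Total seconds to the label: (0 × 3600 + 50 × 60 + 48) = 3048.
Frame index = 3048 × 24 + 15 = 73167.

73167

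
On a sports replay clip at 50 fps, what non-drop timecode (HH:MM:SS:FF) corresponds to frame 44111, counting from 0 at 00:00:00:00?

00:14:42:11

44111 ÷ 50 = 882 full seconds, remainder 11 frames.
882 s = 0 h 14 min 42 s.
Timecode: 00:14:42:11.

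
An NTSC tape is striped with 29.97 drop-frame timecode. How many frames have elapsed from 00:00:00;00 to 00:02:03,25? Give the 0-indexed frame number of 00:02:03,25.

3711

As if non-drop at 30 labels/s: (0 × 3600 + 2 × 60 + 3) × 30 + 25 = 3715.
Minute boundaries passed: 2; those not divisible by 10: 2 − 0 = 2; dropped labels = 2 × 2 = 4.
Actual frame index = 3715 − 4 = 3711.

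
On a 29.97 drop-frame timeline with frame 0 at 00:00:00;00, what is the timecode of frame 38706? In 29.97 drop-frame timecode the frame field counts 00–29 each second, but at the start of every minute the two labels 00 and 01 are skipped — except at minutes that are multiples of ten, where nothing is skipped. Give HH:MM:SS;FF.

00:21:31;14

Each 10-minute DF block holds 10 × 60 × 30 − 9 × 2 = 17982 frames. 38706 ÷ 17982 → 2 full blocks, remainder 2742.
Within the partial block the first minute is 1800 frames and each further minute 1798, so 1 further minute boundary passed. Total skipped labels = 18 × 2 + 2 × 1 = 38.
Non-drop label index = 38706 + 38 = 38744; at 30 labels/s that is 00:21:31:14, i.e. DF 00:21:31;14.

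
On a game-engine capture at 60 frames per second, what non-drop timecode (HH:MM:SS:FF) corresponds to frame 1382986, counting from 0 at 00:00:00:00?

1382986 ÷ 60 = 23049 full seconds, remainder 46 frames.
23049 s = 6 h 24 min 9 s.
Timecode: 06:24:09:46.

06:24:09:46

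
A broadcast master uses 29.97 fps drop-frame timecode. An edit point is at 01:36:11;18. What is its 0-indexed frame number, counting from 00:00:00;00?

Complete 10-minute blocks: 9, each 17982 frames → 161838.
Remaining 6 whole minutes in the current block: 1800 + 5 × 1798 = 10790 frames.
Within the current minute: 11 × 30 + 18 − 2 = 346 (labels ;00/;01 skipped at this minute). Total = 161838 + 10790 + 346 = 172974.

172974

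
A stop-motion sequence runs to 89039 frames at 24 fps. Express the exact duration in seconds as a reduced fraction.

Running time = 89039 ÷ (24) = 89039 × 1/24 = 89039/24 s.

89039/24 seconds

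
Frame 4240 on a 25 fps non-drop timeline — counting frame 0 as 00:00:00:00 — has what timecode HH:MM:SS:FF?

4240 ÷ 25 = 169 full seconds, remainder 15 frames.
169 s = 0 h 2 min 49 s.
Timecode: 00:02:49:15.

00:02:49:15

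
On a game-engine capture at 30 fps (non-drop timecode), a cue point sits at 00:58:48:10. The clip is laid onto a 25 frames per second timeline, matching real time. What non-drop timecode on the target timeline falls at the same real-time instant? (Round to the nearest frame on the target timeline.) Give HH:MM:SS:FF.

Source frame index: (0×3600 + 58×60 + 48) × 30 + 10 = 105850.
Real time: 105850 / (30) = 10585/3 s.
Target frame: (10585/3) × (25) = 264625/3 ≈ 88208.333 → 88208.
At 25 labels/s: frame 88208 → 00:58:48:08.

00:58:48:08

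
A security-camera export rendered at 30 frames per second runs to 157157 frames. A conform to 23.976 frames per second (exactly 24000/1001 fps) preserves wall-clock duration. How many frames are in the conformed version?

125600 frames

Target frames = source frames × (target rate / source rate) = 157157 × (24000/1001)/(30) = 157157 × 800/1001 = 125600.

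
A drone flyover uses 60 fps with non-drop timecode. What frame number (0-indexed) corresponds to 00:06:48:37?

Total seconds to the label: (0 × 3600 + 6 × 60 + 48) = 408.
Frame index = 408 × 60 + 37 = 24517.

24517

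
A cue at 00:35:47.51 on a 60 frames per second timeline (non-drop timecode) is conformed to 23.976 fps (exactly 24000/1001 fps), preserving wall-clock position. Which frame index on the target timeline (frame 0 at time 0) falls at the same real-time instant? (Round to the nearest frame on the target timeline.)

frame 51497

Source frame index: (0×3600 + 35×60 + 47) × 60 + 51 = 128871.
Real time: 128871 / (60) = 42957/20 s.
Target frame: (42957/20) × (24000/1001) = 51548400/1001 ≈ 51496.903 → 51497.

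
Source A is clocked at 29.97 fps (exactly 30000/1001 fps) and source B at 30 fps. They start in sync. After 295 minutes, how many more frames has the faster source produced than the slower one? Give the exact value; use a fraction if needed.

531000/1001 frames

295 min = 17700 s.
A emits 30000/1001 × 17700 = 531000000/1001 frames; B emits 30 × 17700 = 531000.
Difference = 531000/1001 frames (≈ 530.4695); B is ahead of A.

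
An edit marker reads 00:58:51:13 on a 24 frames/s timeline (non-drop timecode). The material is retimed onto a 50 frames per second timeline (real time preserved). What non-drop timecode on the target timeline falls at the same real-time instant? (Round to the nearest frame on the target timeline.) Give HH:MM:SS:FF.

00:58:51:27

Source frame index: (0×3600 + 58×60 + 51) × 24 + 13 = 84757.
Real time: 84757 / (24) = 84757/24 s.
Target frame: (84757/24) × (50) = 2118925/12 ≈ 176577.083 → 176577.
At 50 labels/s: frame 176577 → 00:58:51:27.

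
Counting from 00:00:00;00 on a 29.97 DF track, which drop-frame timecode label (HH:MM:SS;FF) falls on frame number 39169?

00:21:46;27

Each 10-minute DF block holds 10 × 60 × 30 − 9 × 2 = 17982 frames. 39169 ÷ 17982 → 2 full blocks, remainder 3205.
Within the partial block the first minute is 1800 frames and each further minute 1798, so 1 further minute boundary passed. Total skipped labels = 18 × 2 + 2 × 1 = 38.
Non-drop label index = 39169 + 38 = 39207; at 30 labels/s that is 00:21:46:27, i.e. DF 00:21:46;27.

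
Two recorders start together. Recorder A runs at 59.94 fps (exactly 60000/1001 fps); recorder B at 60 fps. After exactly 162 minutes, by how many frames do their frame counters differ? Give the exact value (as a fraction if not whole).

583200/1001 frames

162 min = 9720 s.
A emits 60000/1001 × 9720 = 583200000/1001 frames; B emits 60 × 9720 = 583200.
Difference = 583200/1001 frames (≈ 582.6174); B is ahead of A.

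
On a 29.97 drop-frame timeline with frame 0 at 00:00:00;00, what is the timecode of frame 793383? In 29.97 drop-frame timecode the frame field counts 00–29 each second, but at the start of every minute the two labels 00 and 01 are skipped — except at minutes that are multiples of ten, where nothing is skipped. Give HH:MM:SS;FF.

Each 10-minute DF block holds 10 × 60 × 30 − 9 × 2 = 17982 frames. 793383 ÷ 17982 → 44 full blocks, remainder 2175.
Within the partial block the first minute is 1800 frames and each further minute 1798, so 1 further minute boundary passed. Total skipped labels = 18 × 44 + 2 × 1 = 794.
Non-drop label index = 793383 + 794 = 794177; at 30 labels/s that is 07:21:12:17, i.e. DF 07:21:12;17.

07:21:12;17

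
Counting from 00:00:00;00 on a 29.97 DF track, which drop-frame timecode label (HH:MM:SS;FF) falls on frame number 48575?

00:27:00;25

Each 10-minute DF block holds 10 × 60 × 30 − 9 × 2 = 17982 frames. 48575 ÷ 17982 → 2 full blocks, remainder 12611.
Within the partial block the first minute is 1800 frames and each further minute 1798, so 7 further minute boundaries passed. Total skipped labels = 18 × 2 + 2 × 7 = 50.
Non-drop label index = 48575 + 50 = 48625; at 30 labels/s that is 00:27:00:25, i.e. DF 00:27:00;25.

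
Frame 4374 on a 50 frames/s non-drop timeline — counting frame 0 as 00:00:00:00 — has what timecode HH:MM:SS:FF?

4374 ÷ 50 = 87 full seconds, remainder 24 frames.
87 s = 0 h 1 min 27 s.
Timecode: 00:01:27:24.

00:01:27:24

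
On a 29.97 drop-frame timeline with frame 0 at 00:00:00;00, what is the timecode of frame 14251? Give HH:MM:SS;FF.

00:07:55;15

Ten DF minutes hold 17982 frames, so frame 14251 lies in block 0 (frames 0–17981) with 14251 frames into that block.
The block's first minute is 1800 frames and the rest 1798 each; 14251 frames reaches minute 7, so 0 × 18 + 7 × 2 = 14 labels have been skipped so far.
Adding those back, label number 14251 + 14 = 14265 at 30 labels/s is 475 s + 15 f = 0 h 7 min 55 s frame 15, i.e. 00:07:55;15.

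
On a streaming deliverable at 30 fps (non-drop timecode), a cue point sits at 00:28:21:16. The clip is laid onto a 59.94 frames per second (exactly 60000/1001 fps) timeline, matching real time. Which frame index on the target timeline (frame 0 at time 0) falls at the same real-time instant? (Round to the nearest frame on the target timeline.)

frame 101990

Source frame index: (0×3600 + 28×60 + 21) × 30 + 16 = 51046.
Real time: 51046 / (30) = 25523/15 s.
Target frame: (25523/15) × (60000/1001) = 102092000/1001 ≈ 101990.010 → 101990.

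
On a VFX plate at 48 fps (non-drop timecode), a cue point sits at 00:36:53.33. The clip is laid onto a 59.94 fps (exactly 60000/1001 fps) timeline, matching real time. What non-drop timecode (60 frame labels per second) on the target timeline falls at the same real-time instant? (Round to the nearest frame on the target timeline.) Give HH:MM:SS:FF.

00:36:51:29

Source frame index: (0×3600 + 36×60 + 53) × 48 + 33 = 106257.
Real time: 106257 / (48) = 35419/16 s.
Target frame: (35419/16) × (60000/1001) = 132821250/1001 ≈ 132688.561 → 132689.
At 60 labels/s: frame 132689 → 00:36:51:29.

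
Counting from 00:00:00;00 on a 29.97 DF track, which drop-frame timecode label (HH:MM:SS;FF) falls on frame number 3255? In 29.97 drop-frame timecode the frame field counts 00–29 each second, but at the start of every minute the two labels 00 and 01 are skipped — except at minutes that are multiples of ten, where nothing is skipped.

00:01:48;17

Ten DF minutes hold 17982 frames, so frame 3255 lies in block 0 (frames 0–17981) with 3255 frames into that block.
The block's first minute is 1800 frames and the rest 1798 each; 3255 frames reaches minute 1, so 0 × 18 + 1 × 2 = 2 labels have been skipped so far.
Adding those back, label number 3255 + 2 = 3257 at 30 labels/s is 108 s + 17 f = 0 h 1 min 48 s frame 17, i.e. 00:01:48;17.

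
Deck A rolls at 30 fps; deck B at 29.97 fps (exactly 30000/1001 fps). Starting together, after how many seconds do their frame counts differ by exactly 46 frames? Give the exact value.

The gap grows by |30000/1001 − 30| = 30/1001 frames per second.
Time for a 46-frame gap: 46 ÷ (30/1001) = 23023/15 s.

23023/15 seconds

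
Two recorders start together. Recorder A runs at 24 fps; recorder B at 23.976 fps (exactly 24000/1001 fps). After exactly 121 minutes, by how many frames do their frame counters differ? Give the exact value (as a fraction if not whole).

121 min = 7260 s.
A emits 24 × 7260 = 174240 frames; B emits 24000/1001 × 7260 = 15840000/91.
Difference = 15840/91 frames (≈ 174.0659); B is behind A.

15840/91 frames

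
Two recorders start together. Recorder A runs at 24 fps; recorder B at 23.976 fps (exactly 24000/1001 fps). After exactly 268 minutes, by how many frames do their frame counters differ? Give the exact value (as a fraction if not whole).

385920/1001 frames

268 min = 16080 s.
A emits 24 × 16080 = 385920 frames; B emits 24000/1001 × 16080 = 385920000/1001.
Difference = 385920/1001 frames (≈ 385.5345); B is behind A.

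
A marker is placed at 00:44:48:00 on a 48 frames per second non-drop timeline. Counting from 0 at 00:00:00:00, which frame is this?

frame 129024

Total seconds to the label: (0 × 3600 + 44 × 60 + 48) = 2688.
Frame index = 2688 × 48 + 0 = 129024.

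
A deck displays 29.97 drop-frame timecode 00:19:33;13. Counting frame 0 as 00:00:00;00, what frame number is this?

As if non-drop at 30 labels/s: (0 × 3600 + 19 × 60 + 33) × 30 + 13 = 35203.
Minute boundaries passed: 19; those not divisible by 10: 19 − 1 = 18; dropped labels = 2 × 18 = 36.
Actual frame index = 35203 − 36 = 35167.

35167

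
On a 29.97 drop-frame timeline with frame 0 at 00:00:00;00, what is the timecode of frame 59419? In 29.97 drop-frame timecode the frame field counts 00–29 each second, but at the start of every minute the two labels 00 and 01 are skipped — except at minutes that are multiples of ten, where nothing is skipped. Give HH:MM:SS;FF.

00:33:02;19

Each 10-minute DF block holds 10 × 60 × 30 − 9 × 2 = 17982 frames. 59419 ÷ 17982 → 3 full blocks, remainder 5473.
Within the partial block the first minute is 1800 frames and each further minute 1798, so 3 further minute boundaries passed. Total skipped labels = 18 × 3 + 2 × 3 = 60.
Non-drop label index = 59419 + 60 = 59479; at 30 labels/s that is 00:33:02:19, i.e. DF 00:33:02;19.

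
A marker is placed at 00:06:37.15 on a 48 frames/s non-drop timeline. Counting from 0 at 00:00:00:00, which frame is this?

Total seconds to the label: (0 × 3600 + 6 × 60 + 37) = 397.
Frame index = 397 × 48 + 15 = 19071.

frame 19071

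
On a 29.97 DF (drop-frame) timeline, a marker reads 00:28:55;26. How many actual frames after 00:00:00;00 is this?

52024

As if non-drop at 30 labels/s: (0 × 3600 + 28 × 60 + 55) × 30 + 26 = 52076.
Minute boundaries passed: 28; those not divisible by 10: 28 − 2 = 26; dropped labels = 2 × 26 = 52.
Actual frame index = 52076 − 52 = 52024.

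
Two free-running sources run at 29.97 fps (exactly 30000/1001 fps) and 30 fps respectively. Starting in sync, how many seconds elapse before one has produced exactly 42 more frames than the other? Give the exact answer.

The gap grows by |30 − 30000/1001| = 30/1001 frames per second.
Time for a 42-frame gap: 42 ÷ (30/1001) = 1401.4 s.

1401.4 seconds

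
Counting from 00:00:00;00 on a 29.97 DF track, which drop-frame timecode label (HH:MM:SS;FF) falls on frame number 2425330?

Each 10-minute DF block holds 10 × 60 × 30 − 9 × 2 = 17982 frames. 2425330 ÷ 17982 → 134 full blocks, remainder 15742.
Within the partial block the first minute is 1800 frames and each further minute 1798, so 8 further minute boundaries passed. Total skipped labels = 18 × 134 + 2 × 8 = 2428.
Non-drop label index = 2425330 + 2428 = 2427758; at 30 labels/s that is 22:28:45:08, i.e. DF 22:28:45;08.

22:28:45;08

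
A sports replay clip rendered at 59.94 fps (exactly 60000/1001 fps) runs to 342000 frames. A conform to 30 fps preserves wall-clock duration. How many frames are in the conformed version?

171171 frames

Target frames = source frames × (target rate / source rate) = 342000 × (30)/(60000/1001) = 342000 × 1001/2000 = 171171.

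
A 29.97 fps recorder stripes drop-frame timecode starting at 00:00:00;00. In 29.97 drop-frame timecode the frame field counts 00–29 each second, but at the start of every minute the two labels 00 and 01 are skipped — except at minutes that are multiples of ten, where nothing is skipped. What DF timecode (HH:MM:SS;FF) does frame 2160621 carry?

Ten DF minutes hold 17982 frames, so frame 2160621 lies in block 120 (frames 2157840–2175821) with 2781 frames into that block.
The block's first minute is 1800 frames and the rest 1798 each; 2781 frames reaches minute 1, so 120 × 18 + 1 × 2 = 2162 labels have been skipped so far.
Adding those back, label number 2160621 + 2162 = 2162783 at 30 labels/s is 72092 s + 23 f = 20 h 1 min 32 s frame 23, i.e. 20:01:32;23.

20:01:32;23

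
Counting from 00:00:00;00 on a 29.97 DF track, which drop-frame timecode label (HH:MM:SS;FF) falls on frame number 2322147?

21:31:22;11

Ten DF minutes hold 17982 frames, so frame 2322147 lies in block 129 (frames 2319678–2337659) with 2469 frames into that block.
The block's first minute is 1800 frames and the rest 1798 each; 2469 frames reaches minute 1, so 129 × 18 + 1 × 2 = 2324 labels have been skipped so far.
Adding those back, label number 2322147 + 2324 = 2324471 at 30 labels/s is 77482 s + 11 f = 21 h 31 min 22 s frame 11, i.e. 21:31:22;11.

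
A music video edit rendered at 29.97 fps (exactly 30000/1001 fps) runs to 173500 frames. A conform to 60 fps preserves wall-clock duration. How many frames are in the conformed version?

Target frames = source frames × (target rate / source rate) = 173500 × (60)/(30000/1001) = 173500 × 1001/500 = 347347.

347347 frames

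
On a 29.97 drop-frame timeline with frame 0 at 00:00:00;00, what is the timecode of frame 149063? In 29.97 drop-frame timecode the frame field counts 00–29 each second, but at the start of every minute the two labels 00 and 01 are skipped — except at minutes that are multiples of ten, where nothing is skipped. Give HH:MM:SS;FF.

01:22:53;21

Each 10-minute DF block holds 10 × 60 × 30 − 9 × 2 = 17982 frames. 149063 ÷ 17982 → 8 full blocks, remainder 5207.
Within the partial block the first minute is 1800 frames and each further minute 1798, so 2 further minute boundaries passed. Total skipped labels = 18 × 8 + 2 × 2 = 148.
Non-drop label index = 149063 + 148 = 149211; at 30 labels/s that is 01:22:53:21, i.e. DF 01:22:53;21.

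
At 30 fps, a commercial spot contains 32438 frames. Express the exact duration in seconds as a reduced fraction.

Running time = 32438 ÷ (30) = 32438 × 1/30 = 16219/15 s.

16219/15 seconds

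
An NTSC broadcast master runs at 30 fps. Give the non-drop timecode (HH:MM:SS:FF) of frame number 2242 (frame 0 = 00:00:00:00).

00:01:14:22

2242 ÷ 30 = 74 full seconds, remainder 22 frames.
74 s = 0 h 1 min 14 s.
Timecode: 00:01:14:22.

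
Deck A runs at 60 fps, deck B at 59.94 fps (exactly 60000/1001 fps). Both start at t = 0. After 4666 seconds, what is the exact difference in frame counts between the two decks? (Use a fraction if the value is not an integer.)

A emits 60 × 4666 = 279960 frames; B emits 60000/1001 × 4666 = 279960000/1001.
Difference = 279960/1001 frames (≈ 279.6803); B is behind A.

279960/1001 frames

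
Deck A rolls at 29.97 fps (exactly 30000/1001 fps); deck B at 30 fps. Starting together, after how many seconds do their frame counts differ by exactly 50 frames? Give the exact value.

The gap grows by |30 − 30000/1001| = 30/1001 frames per second.
Time for a 50-frame gap: 50 ÷ (30/1001) = 5005/3 s.

5005/3 seconds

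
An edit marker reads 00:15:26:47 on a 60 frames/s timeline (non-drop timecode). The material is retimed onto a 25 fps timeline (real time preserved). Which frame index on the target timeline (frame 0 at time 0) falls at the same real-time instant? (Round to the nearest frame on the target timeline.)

frame 23170

Source frame index: (0×3600 + 15×60 + 26) × 60 + 47 = 55607.
Real time: 55607 / (60) = 55607/60 s.
Target frame: (55607/60) × (25) = 278035/12 ≈ 23169.583 → 23170.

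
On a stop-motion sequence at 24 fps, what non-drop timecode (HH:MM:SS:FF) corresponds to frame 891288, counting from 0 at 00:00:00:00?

891288 ÷ 24 = 37137 full seconds, remainder 0 frames.
37137 s = 10 h 18 min 57 s.
Timecode: 10:18:57:00.

10:18:57:00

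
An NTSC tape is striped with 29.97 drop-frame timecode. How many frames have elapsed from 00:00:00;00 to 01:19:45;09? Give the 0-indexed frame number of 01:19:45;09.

Complete 10-minute blocks: 7, each 17982 frames → 125874.
Remaining 9 whole minutes in the current block: 1800 + 8 × 1798 = 16184 frames.
Within the current minute: 45 × 30 + 9 − 2 = 1357 (labels ;00/;01 skipped at this minute). Total = 125874 + 16184 + 1357 = 143415.

143415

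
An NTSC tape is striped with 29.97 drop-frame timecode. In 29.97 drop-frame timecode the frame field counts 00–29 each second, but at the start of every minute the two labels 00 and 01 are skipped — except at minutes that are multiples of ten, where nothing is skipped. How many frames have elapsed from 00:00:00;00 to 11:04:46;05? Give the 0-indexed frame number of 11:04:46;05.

As if non-drop at 30 labels/s: (11 × 3600 + 4 × 60 + 46) × 30 + 5 = 1196585.
Minute boundaries passed: 664; those not divisible by 10: 664 − 66 = 598; dropped labels = 2 × 598 = 1196.
Actual frame index = 1196585 − 1196 = 1195389.

1195389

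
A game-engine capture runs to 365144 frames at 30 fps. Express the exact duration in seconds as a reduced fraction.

182572/15 seconds

Running time = 365144 ÷ (30) = 365144 × 1/30 = 182572/15 s.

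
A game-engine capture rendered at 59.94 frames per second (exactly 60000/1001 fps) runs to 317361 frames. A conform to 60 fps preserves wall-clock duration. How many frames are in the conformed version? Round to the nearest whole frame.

317678 frames

Frames at target rate = 317361 × (60) / (60000/1001) = 317678361/1000 ≈ 317678.361.
Nearest whole frame: 317678.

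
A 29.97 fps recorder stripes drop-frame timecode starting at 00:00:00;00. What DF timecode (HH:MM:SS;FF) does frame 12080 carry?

Each 10-minute DF block holds 10 × 60 × 30 − 9 × 2 = 17982 frames. 12080 ÷ 17982 → 0 full blocks, remainder 12080.
Within the partial block the first minute is 1800 frames and each further minute 1798, so 6 further minute boundaries passed. Total skipped labels = 18 × 0 + 2 × 6 = 12.
Non-drop label index = 12080 + 12 = 12092; at 30 labels/s that is 00:06:43:02, i.e. DF 00:06:43;02.

00:06:43;02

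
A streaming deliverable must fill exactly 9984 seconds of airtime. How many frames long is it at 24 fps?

Frames = 9984 × 24 = 239616.

239616 frames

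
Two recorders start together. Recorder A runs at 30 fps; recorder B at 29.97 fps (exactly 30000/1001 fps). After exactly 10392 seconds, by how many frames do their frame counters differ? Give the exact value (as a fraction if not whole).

311760/1001 frames

A emits 30 × 10392 = 311760 frames; B emits 30000/1001 × 10392 = 311760000/1001.
Difference = 311760/1001 frames (≈ 311.4486); B is behind A.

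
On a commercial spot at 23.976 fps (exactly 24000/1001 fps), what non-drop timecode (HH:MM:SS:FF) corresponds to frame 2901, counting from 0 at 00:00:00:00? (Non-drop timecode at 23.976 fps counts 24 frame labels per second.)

00:02:00:21

2901 ÷ 24 = 120 full seconds, remainder 21 frames.
120 s = 0 h 2 min 0 s.
Timecode: 00:02:00:21.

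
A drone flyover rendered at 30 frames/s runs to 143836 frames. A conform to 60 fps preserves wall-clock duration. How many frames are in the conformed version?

Frames at target rate = 143836 × (60) / (30) = 287672.

287672 frames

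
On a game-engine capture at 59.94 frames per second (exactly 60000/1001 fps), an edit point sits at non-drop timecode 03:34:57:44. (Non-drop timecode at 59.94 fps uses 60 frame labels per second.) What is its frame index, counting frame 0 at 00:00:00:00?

773864

Total seconds to the label: (3 × 3600 + 34 × 60 + 57) = 12897.
Frame index = 12897 × 60 + 44 = 773864.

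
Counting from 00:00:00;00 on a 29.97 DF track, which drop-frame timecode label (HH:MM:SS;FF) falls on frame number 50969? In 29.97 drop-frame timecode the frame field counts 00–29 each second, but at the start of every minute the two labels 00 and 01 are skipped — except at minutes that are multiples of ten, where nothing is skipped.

Ten DF minutes hold 17982 frames, so frame 50969 lies in block 2 (frames 35964–53945) with 15005 frames into that block.
The block's first minute is 1800 frames and the rest 1798 each; 15005 frames reaches minute 8, so 2 × 18 + 8 × 2 = 52 labels have been skipped so far.
Adding those back, label number 50969 + 52 = 51021 at 30 labels/s is 1700 s + 21 f = 0 h 28 min 20 s frame 21, i.e. 00:28:20;21.

00:28:20;21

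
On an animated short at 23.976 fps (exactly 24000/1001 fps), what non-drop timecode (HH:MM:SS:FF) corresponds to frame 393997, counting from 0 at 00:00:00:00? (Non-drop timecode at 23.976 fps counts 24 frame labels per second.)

04:33:36:13

393997 ÷ 24 = 16416 full seconds, remainder 13 frames.
16416 s = 4 h 33 min 36 s.
Timecode: 04:33:36:13.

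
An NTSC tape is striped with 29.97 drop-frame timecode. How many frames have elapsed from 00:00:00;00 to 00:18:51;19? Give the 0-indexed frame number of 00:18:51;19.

Complete 10-minute blocks: 1, each 17982 frames → 17982.
Remaining 8 whole minutes in the current block: 1800 + 7 × 1798 = 14386 frames.
Within the current minute: 51 × 30 + 19 − 2 = 1547 (labels ;00/;01 skipped at this minute). Total = 17982 + 14386 + 1547 = 33915.

33915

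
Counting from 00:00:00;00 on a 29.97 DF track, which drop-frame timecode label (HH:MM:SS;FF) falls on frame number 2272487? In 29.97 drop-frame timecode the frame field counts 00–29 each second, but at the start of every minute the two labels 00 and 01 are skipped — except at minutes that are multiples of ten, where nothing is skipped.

21:03:45;11

Ten DF minutes hold 17982 frames, so frame 2272487 lies in block 126 (frames 2265732–2283713) with 6755 frames into that block.
The block's first minute is 1800 frames and the rest 1798 each; 6755 frames reaches minute 3, so 126 × 18 + 3 × 2 = 2274 labels have been skipped so far.
Adding those back, label number 2272487 + 2274 = 2274761 at 30 labels/s is 75825 s + 11 f = 21 h 3 min 45 s frame 11, i.e. 21:03:45;11.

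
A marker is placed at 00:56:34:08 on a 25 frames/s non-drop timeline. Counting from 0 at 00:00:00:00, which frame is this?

Total seconds to the label: (0 × 3600 + 56 × 60 + 34) = 3394.
Frame index = 3394 × 25 + 8 = 84858.

frame 84858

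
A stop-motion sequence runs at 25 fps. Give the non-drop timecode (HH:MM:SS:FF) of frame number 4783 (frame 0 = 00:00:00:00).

00:03:11:08

4783 ÷ 25 = 191 full seconds, remainder 8 frames.
191 s = 0 h 3 min 11 s.
Timecode: 00:03:11:08.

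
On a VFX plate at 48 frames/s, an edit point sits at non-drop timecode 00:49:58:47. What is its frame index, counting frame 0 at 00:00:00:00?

frame 143951

Total seconds to the label: (0 × 3600 + 49 × 60 + 58) = 2998.
Frame index = 2998 × 48 + 47 = 143951.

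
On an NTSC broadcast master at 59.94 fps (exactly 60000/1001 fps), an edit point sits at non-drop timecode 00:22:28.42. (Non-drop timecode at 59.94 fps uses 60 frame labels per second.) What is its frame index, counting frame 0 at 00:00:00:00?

Total seconds to the label: (0 × 3600 + 22 × 60 + 28) = 1348.
Frame index = 1348 × 60 + 42 = 80922.

80922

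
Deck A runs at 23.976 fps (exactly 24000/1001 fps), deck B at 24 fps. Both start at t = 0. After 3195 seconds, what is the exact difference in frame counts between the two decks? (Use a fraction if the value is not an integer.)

A emits 24000/1001 × 3195 = 76680000/1001 frames; B emits 24 × 3195 = 76680.
Difference = 76680/1001 frames (≈ 76.6034); B is ahead of A.

76680/1001 frames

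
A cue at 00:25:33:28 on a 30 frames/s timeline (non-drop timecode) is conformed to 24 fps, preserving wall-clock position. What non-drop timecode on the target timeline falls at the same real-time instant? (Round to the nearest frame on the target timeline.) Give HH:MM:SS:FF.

00:25:33:22

Source frame index: (0×3600 + 25×60 + 33) × 30 + 28 = 46018.
Real time: 46018 / (30) = 23009/15 s.
Target frame: (23009/15) × (24) = 184072/5 ≈ 36814.400 → 36814.
At 24 labels/s: frame 36814 → 00:25:33:22.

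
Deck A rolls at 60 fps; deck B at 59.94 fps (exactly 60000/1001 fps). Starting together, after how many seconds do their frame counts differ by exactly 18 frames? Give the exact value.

The gap grows by |60000/1001 − 60| = 60/1001 frames per second.
Time for a 18-frame gap: 18 ÷ (60/1001) = 300.3 s.

300.3 seconds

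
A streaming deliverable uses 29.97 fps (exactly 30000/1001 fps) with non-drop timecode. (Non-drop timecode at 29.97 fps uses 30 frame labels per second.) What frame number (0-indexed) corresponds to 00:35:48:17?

64457

Total seconds to the label: (0 × 3600 + 35 × 60 + 48) = 2148.
Frame index = 2148 × 30 + 17 = 64457.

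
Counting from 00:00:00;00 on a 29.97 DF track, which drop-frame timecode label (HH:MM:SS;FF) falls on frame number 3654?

00:02:01;28

Each 10-minute DF block holds 10 × 60 × 30 − 9 × 2 = 17982 frames. 3654 ÷ 17982 → 0 full blocks, remainder 3654.
Within the partial block the first minute is 1800 frames and each further minute 1798, so 2 further minute boundaries passed. Total skipped labels = 18 × 0 + 2 × 2 = 4.
Non-drop label index = 3654 + 4 = 3658; at 30 labels/s that is 00:02:01:28, i.e. DF 00:02:01;28.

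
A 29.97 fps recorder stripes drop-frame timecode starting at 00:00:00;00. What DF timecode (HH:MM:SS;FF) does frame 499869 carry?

04:37:58;29

Each 10-minute DF block holds 10 × 60 × 30 − 9 × 2 = 17982 frames. 499869 ÷ 17982 → 27 full blocks, remainder 14355.
Within the partial block the first minute is 1800 frames and each further minute 1798, so 7 further minute boundaries passed. Total skipped labels = 18 × 27 + 2 × 7 = 500.
Non-drop label index = 499869 + 500 = 500369; at 30 labels/s that is 04:37:58:29, i.e. DF 04:37:58;29.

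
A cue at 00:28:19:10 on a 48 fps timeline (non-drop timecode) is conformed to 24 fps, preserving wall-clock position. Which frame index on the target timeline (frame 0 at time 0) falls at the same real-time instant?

frame 40781

Source frame index: (0×3600 + 28×60 + 19) × 48 + 10 = 81562.
Real time: 81562 / (48) = 40781/24 s.
Target frame: (40781/24) × (24) = 40781.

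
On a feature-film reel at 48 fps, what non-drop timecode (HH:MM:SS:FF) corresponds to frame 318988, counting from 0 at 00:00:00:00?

318988 ÷ 48 = 6645 full seconds, remainder 28 frames.
6645 s = 1 h 50 min 45 s.
Timecode: 01:50:45:28.

01:50:45:28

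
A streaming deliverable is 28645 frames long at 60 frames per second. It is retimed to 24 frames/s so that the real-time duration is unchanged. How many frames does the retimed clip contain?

11458 frames

Frames at target rate = 28645 × (24) / (60) = 11458.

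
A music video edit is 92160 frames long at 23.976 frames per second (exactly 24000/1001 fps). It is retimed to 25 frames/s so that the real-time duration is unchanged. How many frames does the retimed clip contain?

96096 frames

Target frames = source frames × (target rate / source rate) = 92160 × (25)/(24000/1001) = 92160 × 1001/960 = 96096.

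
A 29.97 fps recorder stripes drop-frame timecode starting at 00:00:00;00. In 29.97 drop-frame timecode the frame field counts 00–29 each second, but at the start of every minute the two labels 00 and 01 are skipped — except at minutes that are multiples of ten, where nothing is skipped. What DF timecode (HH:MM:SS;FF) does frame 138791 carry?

01:17:11;01

Each 10-minute DF block holds 10 × 60 × 30 − 9 × 2 = 17982 frames. 138791 ÷ 17982 → 7 full blocks, remainder 12917.
Within the partial block the first minute is 1800 frames and each further minute 1798, so 7 further minute boundaries passed. Total skipped labels = 18 × 7 + 2 × 7 = 140.
Non-drop label index = 138791 + 140 = 138931; at 30 labels/s that is 01:17:11:01, i.e. DF 01:17:11;01.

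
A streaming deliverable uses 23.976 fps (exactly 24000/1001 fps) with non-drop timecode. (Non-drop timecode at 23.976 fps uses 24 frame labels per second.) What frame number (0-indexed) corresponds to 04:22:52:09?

Total seconds to the label: (4 × 3600 + 22 × 60 + 52) = 15772.
Frame index = 15772 × 24 + 9 = 378537.

frame 378537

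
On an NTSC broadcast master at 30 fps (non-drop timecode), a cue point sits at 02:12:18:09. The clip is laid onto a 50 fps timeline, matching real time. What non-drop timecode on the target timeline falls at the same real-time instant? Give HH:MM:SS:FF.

Source frame index: (2×3600 + 12×60 + 18) × 30 + 9 = 238149.
Real time: 238149 / (30) = 79383/10 s.
Target frame: (79383/10) × (50) = 396915.
At 50 labels/s: frame 396915 → 02:12:18:15.

02:12:18:15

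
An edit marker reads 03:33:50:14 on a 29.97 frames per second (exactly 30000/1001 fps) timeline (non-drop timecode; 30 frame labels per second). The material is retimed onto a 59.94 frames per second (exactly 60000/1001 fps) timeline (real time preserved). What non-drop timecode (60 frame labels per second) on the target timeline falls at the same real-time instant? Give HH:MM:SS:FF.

03:33:50:28

Source frame index: (3×3600 + 33×60 + 50) × 30 + 14 = 384914.
Real time: 384914 / (30000/1001) = 192649457/15000 s.
Target frame: (192649457/15000) × (60000/1001) = 769828.
At 60 labels/s: frame 769828 → 03:33:50:28.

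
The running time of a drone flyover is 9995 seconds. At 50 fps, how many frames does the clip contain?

Frames = 9995 × 50 = 499750.

499750 frames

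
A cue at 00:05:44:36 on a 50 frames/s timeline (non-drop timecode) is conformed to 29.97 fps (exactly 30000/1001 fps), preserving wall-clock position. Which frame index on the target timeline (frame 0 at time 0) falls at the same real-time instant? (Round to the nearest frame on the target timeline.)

frame 10331

Source frame index: (0×3600 + 5×60 + 44) × 50 + 36 = 17236.
Real time: 17236 / (50) = 8618/25 s.
Target frame: (8618/25) × (30000/1001) = 10341600/1001 ≈ 10331.269 → 10331.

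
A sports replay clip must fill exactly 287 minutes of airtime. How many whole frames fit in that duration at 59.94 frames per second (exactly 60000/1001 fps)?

1032167 frames

287 min = 17220 s.
Frames = 17220 × 60000/1001 = 147600000/143 ≈ 1032167.8322.
Complete frames: 1032167.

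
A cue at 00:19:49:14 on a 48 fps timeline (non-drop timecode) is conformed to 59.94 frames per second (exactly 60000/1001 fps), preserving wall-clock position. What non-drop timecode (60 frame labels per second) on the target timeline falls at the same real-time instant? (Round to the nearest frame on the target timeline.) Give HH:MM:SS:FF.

Source frame index: (0×3600 + 19×60 + 49) × 48 + 14 = 57086.
Real time: 57086 / (48) = 28543/24 s.
Target frame: (28543/24) × (60000/1001) = 71357500/1001 ≈ 71286.214 → 71286.
At 60 labels/s: frame 71286 → 00:19:48:06.

00:19:48:06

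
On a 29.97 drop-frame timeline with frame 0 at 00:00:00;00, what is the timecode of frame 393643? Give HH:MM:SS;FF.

Ten DF minutes hold 17982 frames, so frame 393643 lies in block 21 (frames 377622–395603) with 16021 frames into that block.
The block's first minute is 1800 frames and the rest 1798 each; 16021 frames reaches minute 8, so 21 × 18 + 8 × 2 = 394 labels have been skipped so far.
Adding those back, label number 393643 + 394 = 394037 at 30 labels/s is 13134 s + 17 f = 3 h 38 min 54 s frame 17, i.e. 03:38:54;17.

03:38:54;17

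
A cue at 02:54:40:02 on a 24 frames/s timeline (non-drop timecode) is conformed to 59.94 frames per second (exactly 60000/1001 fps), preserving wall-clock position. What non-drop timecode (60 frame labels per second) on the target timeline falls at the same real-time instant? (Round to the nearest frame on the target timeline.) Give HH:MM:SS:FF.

Source frame index: (2×3600 + 54×60 + 40) × 24 + 2 = 251522.
Real time: 251522 / (24) = 125761/12 s.
Target frame: (125761/12) × (60000/1001) = 628805000/1001 ≈ 628176.823 → 628177.
At 60 labels/s: frame 628177 → 02:54:29:37.

02:54:29:37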